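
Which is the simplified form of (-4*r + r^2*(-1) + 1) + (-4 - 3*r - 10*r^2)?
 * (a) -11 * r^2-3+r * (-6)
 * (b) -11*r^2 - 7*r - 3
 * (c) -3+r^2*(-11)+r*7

Adding the polynomials and combining like terms:
(-4*r + r^2*(-1) + 1) + (-4 - 3*r - 10*r^2)
= -11*r^2 - 7*r - 3
b) -11*r^2 - 7*r - 3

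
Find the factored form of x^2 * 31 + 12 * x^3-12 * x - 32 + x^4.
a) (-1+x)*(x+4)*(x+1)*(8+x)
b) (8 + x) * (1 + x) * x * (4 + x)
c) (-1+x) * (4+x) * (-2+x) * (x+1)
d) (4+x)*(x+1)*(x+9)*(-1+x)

We need to factor x^2 * 31 + 12 * x^3-12 * x - 32 + x^4.
The factored form is (-1+x)*(x+4)*(x+1)*(8+x).
a) (-1+x)*(x+4)*(x+1)*(8+x)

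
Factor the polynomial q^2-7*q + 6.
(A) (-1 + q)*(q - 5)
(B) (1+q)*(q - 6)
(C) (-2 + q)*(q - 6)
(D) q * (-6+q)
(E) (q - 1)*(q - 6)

We need to factor q^2-7*q + 6.
The factored form is (q - 1)*(q - 6).
E) (q - 1)*(q - 6)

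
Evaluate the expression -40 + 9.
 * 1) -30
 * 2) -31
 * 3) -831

-40 + 9 = -31
2) -31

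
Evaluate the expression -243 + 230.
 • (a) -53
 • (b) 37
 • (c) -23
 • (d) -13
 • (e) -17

-243 + 230 = -13
d) -13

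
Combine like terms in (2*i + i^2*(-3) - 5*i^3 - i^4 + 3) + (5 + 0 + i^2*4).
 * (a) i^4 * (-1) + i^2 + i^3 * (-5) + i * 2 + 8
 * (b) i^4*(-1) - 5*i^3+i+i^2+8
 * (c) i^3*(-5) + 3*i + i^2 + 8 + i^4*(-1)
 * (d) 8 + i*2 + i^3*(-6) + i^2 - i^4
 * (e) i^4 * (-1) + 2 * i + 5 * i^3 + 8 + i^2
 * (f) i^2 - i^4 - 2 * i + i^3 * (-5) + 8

Adding the polynomials and combining like terms:
(2*i + i^2*(-3) - 5*i^3 - i^4 + 3) + (5 + 0 + i^2*4)
= i^4 * (-1) + i^2 + i^3 * (-5) + i * 2 + 8
a) i^4 * (-1) + i^2 + i^3 * (-5) + i * 2 + 8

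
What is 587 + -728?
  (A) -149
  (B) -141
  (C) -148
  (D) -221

587 + -728 = -141
B) -141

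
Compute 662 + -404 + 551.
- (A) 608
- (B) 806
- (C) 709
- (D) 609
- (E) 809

First: 662 + -404 = 258
Then: 258 + 551 = 809
E) 809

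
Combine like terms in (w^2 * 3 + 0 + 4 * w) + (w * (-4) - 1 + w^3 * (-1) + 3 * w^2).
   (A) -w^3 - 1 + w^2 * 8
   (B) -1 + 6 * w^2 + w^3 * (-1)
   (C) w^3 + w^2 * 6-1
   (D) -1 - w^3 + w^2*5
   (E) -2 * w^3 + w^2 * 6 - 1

Adding the polynomials and combining like terms:
(w^2*3 + 0 + 4*w) + (w*(-4) - 1 + w^3*(-1) + 3*w^2)
= -1 + 6 * w^2 + w^3 * (-1)
B) -1 + 6 * w^2 + w^3 * (-1)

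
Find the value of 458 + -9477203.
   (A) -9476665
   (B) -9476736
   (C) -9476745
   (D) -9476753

458 + -9477203 = -9476745
C) -9476745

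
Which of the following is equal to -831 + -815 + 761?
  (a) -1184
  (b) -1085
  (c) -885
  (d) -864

First: -831 + -815 = -1646
Then: -1646 + 761 = -885
c) -885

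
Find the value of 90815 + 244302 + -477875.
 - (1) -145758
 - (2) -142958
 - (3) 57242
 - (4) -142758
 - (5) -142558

First: 90815 + 244302 = 335117
Then: 335117 + -477875 = -142758
4) -142758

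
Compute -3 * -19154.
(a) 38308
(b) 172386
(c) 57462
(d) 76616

-3 * -19154 = 57462
c) 57462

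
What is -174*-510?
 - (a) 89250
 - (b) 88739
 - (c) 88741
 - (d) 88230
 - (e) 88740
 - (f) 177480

-174 * -510 = 88740
e) 88740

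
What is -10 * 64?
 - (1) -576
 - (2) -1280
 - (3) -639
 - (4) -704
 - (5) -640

-10 * 64 = -640
5) -640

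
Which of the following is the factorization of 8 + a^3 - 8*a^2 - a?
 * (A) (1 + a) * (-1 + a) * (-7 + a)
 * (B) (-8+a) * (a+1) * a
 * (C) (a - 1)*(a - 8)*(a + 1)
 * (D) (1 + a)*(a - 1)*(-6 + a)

We need to factor 8 + a^3 - 8*a^2 - a.
The factored form is (a - 1)*(a - 8)*(a + 1).
C) (a - 1)*(a - 8)*(a + 1)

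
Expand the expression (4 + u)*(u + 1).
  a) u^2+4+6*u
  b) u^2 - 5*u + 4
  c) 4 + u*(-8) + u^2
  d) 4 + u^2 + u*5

Expanding (4 + u)*(u + 1):
= 4 + u^2 + u*5
d) 4 + u^2 + u*5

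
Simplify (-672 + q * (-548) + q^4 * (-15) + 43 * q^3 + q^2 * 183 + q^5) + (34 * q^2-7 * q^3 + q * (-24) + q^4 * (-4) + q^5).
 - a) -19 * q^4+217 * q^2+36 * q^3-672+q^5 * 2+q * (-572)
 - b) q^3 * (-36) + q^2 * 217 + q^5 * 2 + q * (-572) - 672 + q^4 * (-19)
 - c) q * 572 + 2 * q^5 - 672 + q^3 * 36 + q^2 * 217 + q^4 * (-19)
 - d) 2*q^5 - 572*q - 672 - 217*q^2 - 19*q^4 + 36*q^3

Adding the polynomials and combining like terms:
(-672 + q*(-548) + q^4*(-15) + 43*q^3 + q^2*183 + q^5) + (34*q^2 - 7*q^3 + q*(-24) + q^4*(-4) + q^5)
= -19 * q^4+217 * q^2+36 * q^3-672+q^5 * 2+q * (-572)
a) -19 * q^4+217 * q^2+36 * q^3-672+q^5 * 2+q * (-572)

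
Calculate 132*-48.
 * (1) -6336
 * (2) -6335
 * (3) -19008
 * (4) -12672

132 * -48 = -6336
1) -6336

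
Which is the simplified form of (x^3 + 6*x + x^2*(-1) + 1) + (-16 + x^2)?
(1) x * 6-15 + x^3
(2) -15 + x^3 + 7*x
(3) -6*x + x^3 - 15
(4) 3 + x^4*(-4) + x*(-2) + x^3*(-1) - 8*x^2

Adding the polynomials and combining like terms:
(x^3 + 6*x + x^2*(-1) + 1) + (-16 + x^2)
= x * 6-15 + x^3
1) x * 6-15 + x^3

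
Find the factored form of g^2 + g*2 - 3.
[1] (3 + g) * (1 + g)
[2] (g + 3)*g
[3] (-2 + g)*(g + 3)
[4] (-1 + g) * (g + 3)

We need to factor g^2 + g*2 - 3.
The factored form is (-1 + g) * (g + 3).
4) (-1 + g) * (g + 3)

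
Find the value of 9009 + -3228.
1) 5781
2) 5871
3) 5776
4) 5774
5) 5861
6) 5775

9009 + -3228 = 5781
1) 5781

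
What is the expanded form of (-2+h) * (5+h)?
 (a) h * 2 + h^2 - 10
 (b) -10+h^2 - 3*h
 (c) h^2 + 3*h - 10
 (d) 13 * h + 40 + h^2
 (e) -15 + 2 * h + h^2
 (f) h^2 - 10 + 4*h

Expanding (-2+h) * (5+h):
= h^2 + 3*h - 10
c) h^2 + 3*h - 10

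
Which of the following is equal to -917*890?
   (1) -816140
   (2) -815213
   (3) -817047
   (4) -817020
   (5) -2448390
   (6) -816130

-917 * 890 = -816130
6) -816130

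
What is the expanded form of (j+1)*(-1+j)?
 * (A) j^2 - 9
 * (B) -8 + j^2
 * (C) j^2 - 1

Expanding (j+1)*(-1+j):
= j^2 - 1
C) j^2 - 1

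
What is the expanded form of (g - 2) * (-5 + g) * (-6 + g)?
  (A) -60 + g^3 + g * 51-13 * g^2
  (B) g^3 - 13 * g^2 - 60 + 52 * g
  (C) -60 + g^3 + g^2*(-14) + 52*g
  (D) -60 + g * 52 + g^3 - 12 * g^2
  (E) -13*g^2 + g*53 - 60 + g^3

Expanding (g - 2) * (-5 + g) * (-6 + g):
= g^3 - 13 * g^2 - 60 + 52 * g
B) g^3 - 13 * g^2 - 60 + 52 * g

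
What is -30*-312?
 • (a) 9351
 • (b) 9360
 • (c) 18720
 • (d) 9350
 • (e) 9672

-30 * -312 = 9360
b) 9360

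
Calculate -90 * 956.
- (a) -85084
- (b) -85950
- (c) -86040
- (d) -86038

-90 * 956 = -86040
c) -86040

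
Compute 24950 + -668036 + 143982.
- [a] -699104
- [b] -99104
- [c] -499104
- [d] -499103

First: 24950 + -668036 = -643086
Then: -643086 + 143982 = -499104
c) -499104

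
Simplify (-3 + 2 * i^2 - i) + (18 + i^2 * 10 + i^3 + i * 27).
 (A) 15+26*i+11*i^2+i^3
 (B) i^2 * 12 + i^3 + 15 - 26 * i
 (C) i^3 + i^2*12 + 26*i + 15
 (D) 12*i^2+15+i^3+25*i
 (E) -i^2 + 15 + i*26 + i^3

Adding the polynomials and combining like terms:
(-3 + 2*i^2 - i) + (18 + i^2*10 + i^3 + i*27)
= i^3 + i^2*12 + 26*i + 15
C) i^3 + i^2*12 + 26*i + 15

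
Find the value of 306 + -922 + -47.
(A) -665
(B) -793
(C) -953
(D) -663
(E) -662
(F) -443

First: 306 + -922 = -616
Then: -616 + -47 = -663
D) -663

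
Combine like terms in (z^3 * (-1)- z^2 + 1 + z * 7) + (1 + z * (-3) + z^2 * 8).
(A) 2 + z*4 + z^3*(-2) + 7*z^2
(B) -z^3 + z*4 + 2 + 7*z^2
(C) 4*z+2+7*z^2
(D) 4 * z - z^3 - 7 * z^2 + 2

Adding the polynomials and combining like terms:
(z^3*(-1) - z^2 + 1 + z*7) + (1 + z*(-3) + z^2*8)
= -z^3 + z*4 + 2 + 7*z^2
B) -z^3 + z*4 + 2 + 7*z^2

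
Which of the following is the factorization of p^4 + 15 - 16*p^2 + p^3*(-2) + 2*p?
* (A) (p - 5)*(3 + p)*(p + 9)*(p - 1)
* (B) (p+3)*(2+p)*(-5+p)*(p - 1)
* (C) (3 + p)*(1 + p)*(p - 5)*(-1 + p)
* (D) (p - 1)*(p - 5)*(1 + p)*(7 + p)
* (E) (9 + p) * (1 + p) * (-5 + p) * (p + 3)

We need to factor p^4 + 15 - 16*p^2 + p^3*(-2) + 2*p.
The factored form is (3 + p)*(1 + p)*(p - 5)*(-1 + p).
C) (3 + p)*(1 + p)*(p - 5)*(-1 + p)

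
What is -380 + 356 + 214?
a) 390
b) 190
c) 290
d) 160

First: -380 + 356 = -24
Then: -24 + 214 = 190
b) 190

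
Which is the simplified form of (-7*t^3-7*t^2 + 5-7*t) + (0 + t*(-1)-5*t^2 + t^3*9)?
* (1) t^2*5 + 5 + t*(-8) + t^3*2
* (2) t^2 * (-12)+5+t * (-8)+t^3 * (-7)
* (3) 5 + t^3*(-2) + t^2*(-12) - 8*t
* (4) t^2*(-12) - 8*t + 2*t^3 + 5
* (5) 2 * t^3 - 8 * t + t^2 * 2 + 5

Adding the polynomials and combining like terms:
(-7*t^3 - 7*t^2 + 5 - 7*t) + (0 + t*(-1) - 5*t^2 + t^3*9)
= t^2*(-12) - 8*t + 2*t^3 + 5
4) t^2*(-12) - 8*t + 2*t^3 + 5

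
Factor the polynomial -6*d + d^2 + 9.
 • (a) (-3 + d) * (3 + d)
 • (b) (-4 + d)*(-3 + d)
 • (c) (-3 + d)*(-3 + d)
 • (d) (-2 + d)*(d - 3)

We need to factor -6*d + d^2 + 9.
The factored form is (-3 + d)*(-3 + d).
c) (-3 + d)*(-3 + d)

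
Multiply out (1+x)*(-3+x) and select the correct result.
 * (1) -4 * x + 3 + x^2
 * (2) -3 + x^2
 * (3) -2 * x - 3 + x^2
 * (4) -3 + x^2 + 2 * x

Expanding (1+x)*(-3+x):
= -2 * x - 3 + x^2
3) -2 * x - 3 + x^2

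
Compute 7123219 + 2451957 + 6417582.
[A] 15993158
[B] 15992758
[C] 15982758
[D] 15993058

First: 7123219 + 2451957 = 9575176
Then: 9575176 + 6417582 = 15992758
B) 15992758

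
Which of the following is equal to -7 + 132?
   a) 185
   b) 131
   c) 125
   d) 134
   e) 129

-7 + 132 = 125
c) 125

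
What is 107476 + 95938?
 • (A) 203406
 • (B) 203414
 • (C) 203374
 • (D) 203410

107476 + 95938 = 203414
B) 203414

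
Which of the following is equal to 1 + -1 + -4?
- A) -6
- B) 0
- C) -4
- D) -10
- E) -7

First: 1 + -1 = 0
Then: 0 + -4 = -4
C) -4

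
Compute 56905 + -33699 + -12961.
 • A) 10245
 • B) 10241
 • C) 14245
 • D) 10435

First: 56905 + -33699 = 23206
Then: 23206 + -12961 = 10245
A) 10245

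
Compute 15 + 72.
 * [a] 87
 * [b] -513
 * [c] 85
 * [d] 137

15 + 72 = 87
a) 87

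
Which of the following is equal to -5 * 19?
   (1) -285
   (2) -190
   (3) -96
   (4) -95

-5 * 19 = -95
4) -95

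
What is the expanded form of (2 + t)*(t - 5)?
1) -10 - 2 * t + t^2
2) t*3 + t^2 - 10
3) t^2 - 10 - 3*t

Expanding (2 + t)*(t - 5):
= t^2 - 10 - 3*t
3) t^2 - 10 - 3*t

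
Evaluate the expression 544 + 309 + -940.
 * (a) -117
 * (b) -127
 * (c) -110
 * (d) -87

First: 544 + 309 = 853
Then: 853 + -940 = -87
d) -87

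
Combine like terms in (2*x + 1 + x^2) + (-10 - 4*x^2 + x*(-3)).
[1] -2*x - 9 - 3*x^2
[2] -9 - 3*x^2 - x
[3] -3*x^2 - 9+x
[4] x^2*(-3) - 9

Adding the polynomials and combining like terms:
(2*x + 1 + x^2) + (-10 - 4*x^2 + x*(-3))
= -9 - 3*x^2 - x
2) -9 - 3*x^2 - x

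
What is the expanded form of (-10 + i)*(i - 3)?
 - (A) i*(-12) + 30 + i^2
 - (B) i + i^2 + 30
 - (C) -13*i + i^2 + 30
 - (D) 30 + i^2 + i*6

Expanding (-10 + i)*(i - 3):
= -13*i + i^2 + 30
C) -13*i + i^2 + 30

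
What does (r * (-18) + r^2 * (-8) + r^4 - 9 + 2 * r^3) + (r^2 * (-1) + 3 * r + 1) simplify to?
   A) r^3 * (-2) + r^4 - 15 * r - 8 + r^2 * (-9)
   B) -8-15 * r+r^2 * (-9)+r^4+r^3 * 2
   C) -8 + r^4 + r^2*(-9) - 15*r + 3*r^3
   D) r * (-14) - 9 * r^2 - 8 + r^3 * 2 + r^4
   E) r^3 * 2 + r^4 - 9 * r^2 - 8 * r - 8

Adding the polynomials and combining like terms:
(r*(-18) + r^2*(-8) + r^4 - 9 + 2*r^3) + (r^2*(-1) + 3*r + 1)
= -8-15 * r+r^2 * (-9)+r^4+r^3 * 2
B) -8-15 * r+r^2 * (-9)+r^4+r^3 * 2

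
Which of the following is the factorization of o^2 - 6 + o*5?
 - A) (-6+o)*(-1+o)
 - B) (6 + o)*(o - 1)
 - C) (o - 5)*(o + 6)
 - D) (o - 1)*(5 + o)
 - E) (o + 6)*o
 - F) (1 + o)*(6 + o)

We need to factor o^2 - 6 + o*5.
The factored form is (6 + o)*(o - 1).
B) (6 + o)*(o - 1)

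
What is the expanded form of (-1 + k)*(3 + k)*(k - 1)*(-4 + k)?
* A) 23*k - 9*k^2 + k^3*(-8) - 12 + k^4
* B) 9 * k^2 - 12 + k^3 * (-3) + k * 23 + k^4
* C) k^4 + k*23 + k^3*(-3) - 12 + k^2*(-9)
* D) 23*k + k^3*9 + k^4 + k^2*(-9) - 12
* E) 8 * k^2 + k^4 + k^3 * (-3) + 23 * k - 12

Expanding (-1 + k)*(3 + k)*(k - 1)*(-4 + k):
= k^4 + k*23 + k^3*(-3) - 12 + k^2*(-9)
C) k^4 + k*23 + k^3*(-3) - 12 + k^2*(-9)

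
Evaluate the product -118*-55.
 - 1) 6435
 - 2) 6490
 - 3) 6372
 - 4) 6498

-118 * -55 = 6490
2) 6490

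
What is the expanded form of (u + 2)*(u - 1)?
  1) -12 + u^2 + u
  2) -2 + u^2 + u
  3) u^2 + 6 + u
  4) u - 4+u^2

Expanding (u + 2)*(u - 1):
= -2 + u^2 + u
2) -2 + u^2 + u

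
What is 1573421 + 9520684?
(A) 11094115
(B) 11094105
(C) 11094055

1573421 + 9520684 = 11094105
B) 11094105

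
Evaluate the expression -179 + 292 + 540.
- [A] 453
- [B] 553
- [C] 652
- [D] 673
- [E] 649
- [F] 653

First: -179 + 292 = 113
Then: 113 + 540 = 653
F) 653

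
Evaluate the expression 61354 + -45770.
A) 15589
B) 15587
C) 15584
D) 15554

61354 + -45770 = 15584
C) 15584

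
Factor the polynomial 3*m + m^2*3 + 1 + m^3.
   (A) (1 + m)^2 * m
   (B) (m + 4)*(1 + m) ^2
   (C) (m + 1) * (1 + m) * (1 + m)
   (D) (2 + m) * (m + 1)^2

We need to factor 3*m + m^2*3 + 1 + m^3.
The factored form is (m + 1) * (1 + m) * (1 + m).
C) (m + 1) * (1 + m) * (1 + m)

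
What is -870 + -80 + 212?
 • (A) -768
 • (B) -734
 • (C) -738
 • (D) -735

First: -870 + -80 = -950
Then: -950 + 212 = -738
C) -738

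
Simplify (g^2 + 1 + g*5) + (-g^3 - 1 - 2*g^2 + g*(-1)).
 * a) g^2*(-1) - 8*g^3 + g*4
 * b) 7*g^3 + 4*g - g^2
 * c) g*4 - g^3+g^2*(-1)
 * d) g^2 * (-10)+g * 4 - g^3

Adding the polynomials and combining like terms:
(g^2 + 1 + g*5) + (-g^3 - 1 - 2*g^2 + g*(-1))
= g*4 - g^3+g^2*(-1)
c) g*4 - g^3+g^2*(-1)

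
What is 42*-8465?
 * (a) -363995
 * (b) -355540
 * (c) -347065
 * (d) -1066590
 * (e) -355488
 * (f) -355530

42 * -8465 = -355530
f) -355530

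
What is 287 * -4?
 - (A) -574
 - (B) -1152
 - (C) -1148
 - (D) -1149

287 * -4 = -1148
C) -1148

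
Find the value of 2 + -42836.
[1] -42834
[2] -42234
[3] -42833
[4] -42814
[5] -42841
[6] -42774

2 + -42836 = -42834
1) -42834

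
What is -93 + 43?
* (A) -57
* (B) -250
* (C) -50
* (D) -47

-93 + 43 = -50
C) -50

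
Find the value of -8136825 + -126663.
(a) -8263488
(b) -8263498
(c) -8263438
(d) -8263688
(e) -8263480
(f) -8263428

-8136825 + -126663 = -8263488
a) -8263488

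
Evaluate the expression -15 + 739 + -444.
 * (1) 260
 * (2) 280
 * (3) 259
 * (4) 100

First: -15 + 739 = 724
Then: 724 + -444 = 280
2) 280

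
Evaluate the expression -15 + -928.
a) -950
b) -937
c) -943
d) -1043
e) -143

-15 + -928 = -943
c) -943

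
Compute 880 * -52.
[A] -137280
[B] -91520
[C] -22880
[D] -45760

880 * -52 = -45760
D) -45760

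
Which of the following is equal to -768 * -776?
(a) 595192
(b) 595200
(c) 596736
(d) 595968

-768 * -776 = 595968
d) 595968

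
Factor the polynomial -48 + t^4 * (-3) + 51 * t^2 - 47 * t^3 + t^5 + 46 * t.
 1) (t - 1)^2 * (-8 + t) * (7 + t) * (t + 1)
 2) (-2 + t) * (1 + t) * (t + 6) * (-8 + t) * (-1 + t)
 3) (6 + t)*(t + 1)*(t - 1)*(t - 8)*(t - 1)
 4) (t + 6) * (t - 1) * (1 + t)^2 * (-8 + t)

We need to factor -48 + t^4 * (-3) + 51 * t^2 - 47 * t^3 + t^5 + 46 * t.
The factored form is (6 + t)*(t + 1)*(t - 1)*(t - 8)*(t - 1).
3) (6 + t)*(t + 1)*(t - 1)*(t - 8)*(t - 1)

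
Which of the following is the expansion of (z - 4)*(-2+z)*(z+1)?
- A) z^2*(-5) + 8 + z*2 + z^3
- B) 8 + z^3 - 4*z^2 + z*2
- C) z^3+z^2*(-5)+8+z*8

Expanding (z - 4)*(-2+z)*(z+1):
= z^2*(-5) + 8 + z*2 + z^3
A) z^2*(-5) + 8 + z*2 + z^3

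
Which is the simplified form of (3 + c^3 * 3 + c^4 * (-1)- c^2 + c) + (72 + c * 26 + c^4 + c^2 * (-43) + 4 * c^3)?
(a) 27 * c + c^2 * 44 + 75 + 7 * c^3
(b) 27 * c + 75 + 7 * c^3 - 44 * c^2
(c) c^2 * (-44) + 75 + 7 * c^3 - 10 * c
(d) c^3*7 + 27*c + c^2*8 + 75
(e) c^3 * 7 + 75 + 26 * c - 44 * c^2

Adding the polynomials and combining like terms:
(3 + c^3*3 + c^4*(-1) - c^2 + c) + (72 + c*26 + c^4 + c^2*(-43) + 4*c^3)
= 27 * c + 75 + 7 * c^3 - 44 * c^2
b) 27 * c + 75 + 7 * c^3 - 44 * c^2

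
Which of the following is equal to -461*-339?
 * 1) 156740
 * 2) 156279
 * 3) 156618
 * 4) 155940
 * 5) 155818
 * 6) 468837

-461 * -339 = 156279
2) 156279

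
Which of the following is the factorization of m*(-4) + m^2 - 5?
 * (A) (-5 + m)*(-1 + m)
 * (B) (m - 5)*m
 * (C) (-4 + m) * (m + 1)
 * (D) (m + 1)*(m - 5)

We need to factor m*(-4) + m^2 - 5.
The factored form is (m + 1)*(m - 5).
D) (m + 1)*(m - 5)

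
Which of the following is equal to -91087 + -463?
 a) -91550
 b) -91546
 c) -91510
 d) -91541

-91087 + -463 = -91550
a) -91550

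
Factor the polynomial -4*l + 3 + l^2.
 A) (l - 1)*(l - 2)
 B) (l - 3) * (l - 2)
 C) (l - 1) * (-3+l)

We need to factor -4*l + 3 + l^2.
The factored form is (l - 1) * (-3+l).
C) (l - 1) * (-3+l)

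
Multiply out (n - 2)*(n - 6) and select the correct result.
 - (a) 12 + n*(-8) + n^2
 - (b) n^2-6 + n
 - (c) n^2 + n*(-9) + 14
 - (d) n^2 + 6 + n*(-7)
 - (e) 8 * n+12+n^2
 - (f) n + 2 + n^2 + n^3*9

Expanding (n - 2)*(n - 6):
= 12 + n*(-8) + n^2
a) 12 + n*(-8) + n^2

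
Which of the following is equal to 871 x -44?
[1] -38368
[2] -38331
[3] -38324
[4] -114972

871 * -44 = -38324
3) -38324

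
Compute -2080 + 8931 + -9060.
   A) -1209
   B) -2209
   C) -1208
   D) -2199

First: -2080 + 8931 = 6851
Then: 6851 + -9060 = -2209
B) -2209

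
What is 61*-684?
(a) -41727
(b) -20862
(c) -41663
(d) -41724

61 * -684 = -41724
d) -41724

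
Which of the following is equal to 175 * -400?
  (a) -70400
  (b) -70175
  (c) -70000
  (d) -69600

175 * -400 = -70000
c) -70000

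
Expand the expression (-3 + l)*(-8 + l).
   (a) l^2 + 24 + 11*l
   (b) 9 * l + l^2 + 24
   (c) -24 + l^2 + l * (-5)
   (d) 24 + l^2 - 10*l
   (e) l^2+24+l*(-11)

Expanding (-3 + l)*(-8 + l):
= l^2+24+l*(-11)
e) l^2+24+l*(-11)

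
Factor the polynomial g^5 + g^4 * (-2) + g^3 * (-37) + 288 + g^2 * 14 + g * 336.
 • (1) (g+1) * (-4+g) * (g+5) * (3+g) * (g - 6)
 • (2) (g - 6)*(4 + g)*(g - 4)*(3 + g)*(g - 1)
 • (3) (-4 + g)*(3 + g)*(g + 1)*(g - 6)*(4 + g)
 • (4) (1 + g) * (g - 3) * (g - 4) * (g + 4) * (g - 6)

We need to factor g^5 + g^4 * (-2) + g^3 * (-37) + 288 + g^2 * 14 + g * 336.
The factored form is (-4 + g)*(3 + g)*(g + 1)*(g - 6)*(4 + g).
3) (-4 + g)*(3 + g)*(g + 1)*(g - 6)*(4 + g)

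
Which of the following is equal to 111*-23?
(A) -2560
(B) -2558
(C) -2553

111 * -23 = -2553
C) -2553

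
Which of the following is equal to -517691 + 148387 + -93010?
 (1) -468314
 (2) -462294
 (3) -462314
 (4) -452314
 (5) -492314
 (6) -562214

First: -517691 + 148387 = -369304
Then: -369304 + -93010 = -462314
3) -462314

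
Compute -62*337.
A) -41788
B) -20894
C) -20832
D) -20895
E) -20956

-62 * 337 = -20894
B) -20894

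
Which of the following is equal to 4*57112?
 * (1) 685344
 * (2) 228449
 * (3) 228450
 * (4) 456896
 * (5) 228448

4 * 57112 = 228448
5) 228448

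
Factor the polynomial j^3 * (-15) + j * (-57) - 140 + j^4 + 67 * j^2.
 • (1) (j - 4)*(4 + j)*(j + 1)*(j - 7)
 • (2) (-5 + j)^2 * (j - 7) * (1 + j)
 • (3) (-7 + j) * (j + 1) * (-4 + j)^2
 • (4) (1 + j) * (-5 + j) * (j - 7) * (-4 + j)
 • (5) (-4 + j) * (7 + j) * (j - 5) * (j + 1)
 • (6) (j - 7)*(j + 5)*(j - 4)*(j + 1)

We need to factor j^3 * (-15) + j * (-57) - 140 + j^4 + 67 * j^2.
The factored form is (1 + j) * (-5 + j) * (j - 7) * (-4 + j).
4) (1 + j) * (-5 + j) * (j - 7) * (-4 + j)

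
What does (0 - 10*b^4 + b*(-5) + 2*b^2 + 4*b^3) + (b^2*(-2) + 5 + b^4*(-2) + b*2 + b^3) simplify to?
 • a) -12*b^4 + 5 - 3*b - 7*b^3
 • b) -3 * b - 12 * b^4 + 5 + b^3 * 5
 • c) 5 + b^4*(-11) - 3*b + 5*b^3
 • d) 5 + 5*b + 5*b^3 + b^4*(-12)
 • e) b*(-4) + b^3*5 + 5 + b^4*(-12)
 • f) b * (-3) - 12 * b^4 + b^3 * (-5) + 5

Adding the polynomials and combining like terms:
(0 - 10*b^4 + b*(-5) + 2*b^2 + 4*b^3) + (b^2*(-2) + 5 + b^4*(-2) + b*2 + b^3)
= -3 * b - 12 * b^4 + 5 + b^3 * 5
b) -3 * b - 12 * b^4 + 5 + b^3 * 5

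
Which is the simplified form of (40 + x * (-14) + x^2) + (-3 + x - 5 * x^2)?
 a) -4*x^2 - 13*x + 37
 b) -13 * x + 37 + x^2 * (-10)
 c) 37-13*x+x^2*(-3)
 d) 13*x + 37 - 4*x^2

Adding the polynomials and combining like terms:
(40 + x*(-14) + x^2) + (-3 + x - 5*x^2)
= -4*x^2 - 13*x + 37
a) -4*x^2 - 13*x + 37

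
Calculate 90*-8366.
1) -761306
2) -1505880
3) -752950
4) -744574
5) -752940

90 * -8366 = -752940
5) -752940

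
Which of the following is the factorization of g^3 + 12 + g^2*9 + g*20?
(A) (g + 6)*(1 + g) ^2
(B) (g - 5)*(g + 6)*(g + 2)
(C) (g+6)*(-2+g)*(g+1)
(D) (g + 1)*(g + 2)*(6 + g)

We need to factor g^3 + 12 + g^2*9 + g*20.
The factored form is (g + 1)*(g + 2)*(6 + g).
D) (g + 1)*(g + 2)*(6 + g)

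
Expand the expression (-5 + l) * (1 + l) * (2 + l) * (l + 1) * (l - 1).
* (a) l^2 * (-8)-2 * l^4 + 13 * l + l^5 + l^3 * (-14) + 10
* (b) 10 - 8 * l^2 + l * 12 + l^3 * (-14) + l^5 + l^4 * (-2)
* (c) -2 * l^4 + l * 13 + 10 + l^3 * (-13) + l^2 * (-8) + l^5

Expanding (-5 + l) * (1 + l) * (2 + l) * (l + 1) * (l - 1):
= l^2 * (-8)-2 * l^4 + 13 * l + l^5 + l^3 * (-14) + 10
a) l^2 * (-8)-2 * l^4 + 13 * l + l^5 + l^3 * (-14) + 10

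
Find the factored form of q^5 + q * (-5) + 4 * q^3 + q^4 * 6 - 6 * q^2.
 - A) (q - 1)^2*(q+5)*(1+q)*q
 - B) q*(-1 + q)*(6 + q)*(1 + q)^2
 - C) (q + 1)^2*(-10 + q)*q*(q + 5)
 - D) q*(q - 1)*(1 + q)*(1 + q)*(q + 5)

We need to factor q^5 + q * (-5) + 4 * q^3 + q^4 * 6 - 6 * q^2.
The factored form is q*(q - 1)*(1 + q)*(1 + q)*(q + 5).
D) q*(q - 1)*(1 + q)*(1 + q)*(q + 5)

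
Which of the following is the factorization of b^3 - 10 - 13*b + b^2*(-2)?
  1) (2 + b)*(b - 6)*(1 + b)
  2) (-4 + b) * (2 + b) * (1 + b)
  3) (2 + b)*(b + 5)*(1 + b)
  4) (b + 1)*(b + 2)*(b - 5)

We need to factor b^3 - 10 - 13*b + b^2*(-2).
The factored form is (b + 1)*(b + 2)*(b - 5).
4) (b + 1)*(b + 2)*(b - 5)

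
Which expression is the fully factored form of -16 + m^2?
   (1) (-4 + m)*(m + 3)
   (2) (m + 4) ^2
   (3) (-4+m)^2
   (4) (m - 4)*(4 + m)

We need to factor -16 + m^2.
The factored form is (m - 4)*(4 + m).
4) (m - 4)*(4 + m)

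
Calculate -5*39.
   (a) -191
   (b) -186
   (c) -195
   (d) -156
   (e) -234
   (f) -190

-5 * 39 = -195
c) -195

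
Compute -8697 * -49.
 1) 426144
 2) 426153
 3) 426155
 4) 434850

-8697 * -49 = 426153
2) 426153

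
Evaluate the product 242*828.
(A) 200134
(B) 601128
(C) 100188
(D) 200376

242 * 828 = 200376
D) 200376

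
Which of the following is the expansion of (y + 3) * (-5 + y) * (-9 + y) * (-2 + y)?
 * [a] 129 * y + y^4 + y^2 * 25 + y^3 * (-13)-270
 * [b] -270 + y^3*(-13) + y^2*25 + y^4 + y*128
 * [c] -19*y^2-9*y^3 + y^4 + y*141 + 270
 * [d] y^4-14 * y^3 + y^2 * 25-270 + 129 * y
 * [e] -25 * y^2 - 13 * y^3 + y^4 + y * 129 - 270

Expanding (y + 3) * (-5 + y) * (-9 + y) * (-2 + y):
= 129 * y + y^4 + y^2 * 25 + y^3 * (-13)-270
a) 129 * y + y^4 + y^2 * 25 + y^3 * (-13)-270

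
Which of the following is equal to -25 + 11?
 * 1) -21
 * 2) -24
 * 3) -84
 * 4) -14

-25 + 11 = -14
4) -14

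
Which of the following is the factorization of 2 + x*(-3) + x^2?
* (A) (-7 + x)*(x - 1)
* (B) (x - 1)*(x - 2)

We need to factor 2 + x*(-3) + x^2.
The factored form is (x - 1)*(x - 2).
B) (x - 1)*(x - 2)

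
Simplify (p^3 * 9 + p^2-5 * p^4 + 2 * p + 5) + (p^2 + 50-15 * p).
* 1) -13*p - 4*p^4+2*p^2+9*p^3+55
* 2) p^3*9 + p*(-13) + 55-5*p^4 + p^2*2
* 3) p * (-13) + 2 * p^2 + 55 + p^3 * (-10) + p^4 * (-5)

Adding the polynomials and combining like terms:
(p^3*9 + p^2 - 5*p^4 + 2*p + 5) + (p^2 + 50 - 15*p)
= p^3*9 + p*(-13) + 55-5*p^4 + p^2*2
2) p^3*9 + p*(-13) + 55-5*p^4 + p^2*2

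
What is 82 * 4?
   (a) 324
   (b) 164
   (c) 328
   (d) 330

82 * 4 = 328
c) 328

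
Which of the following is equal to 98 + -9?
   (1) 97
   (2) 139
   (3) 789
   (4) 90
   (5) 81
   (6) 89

98 + -9 = 89
6) 89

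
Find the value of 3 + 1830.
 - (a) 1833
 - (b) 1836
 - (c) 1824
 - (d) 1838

3 + 1830 = 1833
a) 1833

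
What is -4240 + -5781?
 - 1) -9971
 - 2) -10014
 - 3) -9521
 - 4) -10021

-4240 + -5781 = -10021
4) -10021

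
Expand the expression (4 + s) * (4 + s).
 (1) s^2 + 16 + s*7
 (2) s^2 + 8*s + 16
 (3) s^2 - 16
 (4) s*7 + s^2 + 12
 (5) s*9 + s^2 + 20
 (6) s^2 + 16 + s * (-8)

Expanding (4 + s) * (4 + s):
= s^2 + 8*s + 16
2) s^2 + 8*s + 16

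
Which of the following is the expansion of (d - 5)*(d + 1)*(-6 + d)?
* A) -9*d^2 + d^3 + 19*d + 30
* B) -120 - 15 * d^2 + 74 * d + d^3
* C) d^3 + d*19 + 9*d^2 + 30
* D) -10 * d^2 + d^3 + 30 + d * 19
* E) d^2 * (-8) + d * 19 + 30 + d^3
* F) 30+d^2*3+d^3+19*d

Expanding (d - 5)*(d + 1)*(-6 + d):
= -10 * d^2 + d^3 + 30 + d * 19
D) -10 * d^2 + d^3 + 30 + d * 19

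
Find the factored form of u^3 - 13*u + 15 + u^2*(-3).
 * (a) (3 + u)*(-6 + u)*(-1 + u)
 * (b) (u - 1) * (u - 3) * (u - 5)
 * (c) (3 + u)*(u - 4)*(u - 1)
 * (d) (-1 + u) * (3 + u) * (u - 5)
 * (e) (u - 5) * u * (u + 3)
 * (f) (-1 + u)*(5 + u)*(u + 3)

We need to factor u^3 - 13*u + 15 + u^2*(-3).
The factored form is (-1 + u) * (3 + u) * (u - 5).
d) (-1 + u) * (3 + u) * (u - 5)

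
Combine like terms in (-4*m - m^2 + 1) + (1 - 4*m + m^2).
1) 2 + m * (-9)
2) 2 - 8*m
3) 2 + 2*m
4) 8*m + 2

Adding the polynomials and combining like terms:
(-4*m - m^2 + 1) + (1 - 4*m + m^2)
= 2 - 8*m
2) 2 - 8*m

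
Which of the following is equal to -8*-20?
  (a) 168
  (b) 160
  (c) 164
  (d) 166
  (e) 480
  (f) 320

-8 * -20 = 160
b) 160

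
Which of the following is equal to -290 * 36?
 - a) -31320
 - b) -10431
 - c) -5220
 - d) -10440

-290 * 36 = -10440
d) -10440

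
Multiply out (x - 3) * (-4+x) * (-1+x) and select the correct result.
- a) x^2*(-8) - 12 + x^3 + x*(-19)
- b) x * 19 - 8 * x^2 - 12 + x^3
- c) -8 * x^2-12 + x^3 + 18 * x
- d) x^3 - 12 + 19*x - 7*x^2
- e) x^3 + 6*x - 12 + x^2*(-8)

Expanding (x - 3) * (-4+x) * (-1+x):
= x * 19 - 8 * x^2 - 12 + x^3
b) x * 19 - 8 * x^2 - 12 + x^3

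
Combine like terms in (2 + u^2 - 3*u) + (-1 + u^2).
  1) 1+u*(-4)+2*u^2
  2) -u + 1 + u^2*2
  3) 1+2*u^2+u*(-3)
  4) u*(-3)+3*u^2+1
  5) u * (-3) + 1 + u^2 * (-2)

Adding the polynomials and combining like terms:
(2 + u^2 - 3*u) + (-1 + u^2)
= 1+2*u^2+u*(-3)
3) 1+2*u^2+u*(-3)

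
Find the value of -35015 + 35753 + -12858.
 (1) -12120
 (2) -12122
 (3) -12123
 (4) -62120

First: -35015 + 35753 = 738
Then: 738 + -12858 = -12120
1) -12120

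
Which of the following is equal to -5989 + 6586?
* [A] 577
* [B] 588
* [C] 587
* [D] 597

-5989 + 6586 = 597
D) 597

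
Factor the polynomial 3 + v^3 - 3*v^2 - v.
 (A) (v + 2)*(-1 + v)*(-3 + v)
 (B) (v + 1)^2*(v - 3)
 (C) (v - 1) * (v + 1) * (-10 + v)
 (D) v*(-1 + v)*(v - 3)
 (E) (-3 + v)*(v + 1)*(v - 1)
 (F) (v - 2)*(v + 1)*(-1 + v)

We need to factor 3 + v^3 - 3*v^2 - v.
The factored form is (-3 + v)*(v + 1)*(v - 1).
E) (-3 + v)*(v + 1)*(v - 1)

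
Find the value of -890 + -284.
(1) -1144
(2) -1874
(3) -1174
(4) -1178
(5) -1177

-890 + -284 = -1174
3) -1174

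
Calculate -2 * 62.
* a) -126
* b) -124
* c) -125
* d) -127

-2 * 62 = -124
b) -124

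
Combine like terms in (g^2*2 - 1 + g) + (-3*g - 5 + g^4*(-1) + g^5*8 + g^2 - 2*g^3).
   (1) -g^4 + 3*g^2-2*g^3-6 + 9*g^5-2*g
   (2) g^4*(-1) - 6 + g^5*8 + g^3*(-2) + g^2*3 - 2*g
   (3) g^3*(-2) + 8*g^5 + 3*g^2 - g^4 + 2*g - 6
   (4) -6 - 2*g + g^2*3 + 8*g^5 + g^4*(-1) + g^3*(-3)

Adding the polynomials and combining like terms:
(g^2*2 - 1 + g) + (-3*g - 5 + g^4*(-1) + g^5*8 + g^2 - 2*g^3)
= g^4*(-1) - 6 + g^5*8 + g^3*(-2) + g^2*3 - 2*g
2) g^4*(-1) - 6 + g^5*8 + g^3*(-2) + g^2*3 - 2*g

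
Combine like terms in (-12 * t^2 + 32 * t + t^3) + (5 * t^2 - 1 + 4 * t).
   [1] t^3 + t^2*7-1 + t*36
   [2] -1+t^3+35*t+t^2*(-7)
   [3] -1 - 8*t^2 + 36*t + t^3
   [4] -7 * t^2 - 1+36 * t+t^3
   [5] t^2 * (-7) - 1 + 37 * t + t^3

Adding the polynomials and combining like terms:
(-12*t^2 + 32*t + t^3) + (5*t^2 - 1 + 4*t)
= -7 * t^2 - 1+36 * t+t^3
4) -7 * t^2 - 1+36 * t+t^3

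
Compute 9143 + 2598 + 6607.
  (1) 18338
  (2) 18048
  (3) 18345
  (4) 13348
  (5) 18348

First: 9143 + 2598 = 11741
Then: 11741 + 6607 = 18348
5) 18348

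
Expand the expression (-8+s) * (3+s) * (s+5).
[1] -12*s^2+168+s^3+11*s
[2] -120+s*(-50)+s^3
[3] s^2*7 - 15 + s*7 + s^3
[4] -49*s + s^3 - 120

Expanding (-8+s) * (3+s) * (s+5):
= -49*s + s^3 - 120
4) -49*s + s^3 - 120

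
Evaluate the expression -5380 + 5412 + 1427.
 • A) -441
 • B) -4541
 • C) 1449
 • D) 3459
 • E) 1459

First: -5380 + 5412 = 32
Then: 32 + 1427 = 1459
E) 1459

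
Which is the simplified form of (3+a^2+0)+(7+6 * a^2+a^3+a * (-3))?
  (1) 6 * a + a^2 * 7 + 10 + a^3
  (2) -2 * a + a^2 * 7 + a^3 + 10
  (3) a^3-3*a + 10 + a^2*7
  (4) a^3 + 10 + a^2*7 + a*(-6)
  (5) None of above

Adding the polynomials and combining like terms:
(3 + a^2 + 0) + (7 + 6*a^2 + a^3 + a*(-3))
= a^3-3*a + 10 + a^2*7
3) a^3-3*a + 10 + a^2*7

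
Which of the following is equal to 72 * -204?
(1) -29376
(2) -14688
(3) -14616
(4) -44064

72 * -204 = -14688
2) -14688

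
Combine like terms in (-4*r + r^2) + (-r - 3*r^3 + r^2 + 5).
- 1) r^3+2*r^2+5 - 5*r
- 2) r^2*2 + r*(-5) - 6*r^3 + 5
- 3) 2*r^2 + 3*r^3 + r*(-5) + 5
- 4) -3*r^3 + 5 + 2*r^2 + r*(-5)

Adding the polynomials and combining like terms:
(-4*r + r^2) + (-r - 3*r^3 + r^2 + 5)
= -3*r^3 + 5 + 2*r^2 + r*(-5)
4) -3*r^3 + 5 + 2*r^2 + r*(-5)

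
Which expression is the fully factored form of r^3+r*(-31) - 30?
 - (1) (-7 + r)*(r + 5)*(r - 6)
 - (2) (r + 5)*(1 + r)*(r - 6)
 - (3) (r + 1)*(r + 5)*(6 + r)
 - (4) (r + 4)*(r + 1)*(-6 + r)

We need to factor r^3+r*(-31) - 30.
The factored form is (r + 5)*(1 + r)*(r - 6).
2) (r + 5)*(1 + r)*(r - 6)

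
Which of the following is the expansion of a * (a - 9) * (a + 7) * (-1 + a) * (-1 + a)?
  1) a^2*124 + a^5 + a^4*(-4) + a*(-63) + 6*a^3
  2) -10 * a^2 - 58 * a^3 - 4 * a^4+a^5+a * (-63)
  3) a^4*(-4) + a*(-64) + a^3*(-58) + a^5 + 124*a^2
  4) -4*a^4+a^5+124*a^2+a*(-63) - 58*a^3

Expanding a * (a - 9) * (a + 7) * (-1 + a) * (-1 + a):
= -4*a^4+a^5+124*a^2+a*(-63) - 58*a^3
4) -4*a^4+a^5+124*a^2+a*(-63) - 58*a^3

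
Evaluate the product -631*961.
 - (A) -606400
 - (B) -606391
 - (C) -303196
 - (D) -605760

-631 * 961 = -606391
B) -606391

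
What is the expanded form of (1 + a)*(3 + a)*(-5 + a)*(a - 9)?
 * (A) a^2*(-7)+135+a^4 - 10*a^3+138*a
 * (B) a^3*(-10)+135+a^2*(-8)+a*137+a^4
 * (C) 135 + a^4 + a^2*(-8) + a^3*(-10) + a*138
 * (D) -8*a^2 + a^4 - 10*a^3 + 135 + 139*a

Expanding (1 + a)*(3 + a)*(-5 + a)*(a - 9):
= 135 + a^4 + a^2*(-8) + a^3*(-10) + a*138
C) 135 + a^4 + a^2*(-8) + a^3*(-10) + a*138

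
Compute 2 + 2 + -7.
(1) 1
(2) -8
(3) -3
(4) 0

First: 2 + 2 = 4
Then: 4 + -7 = -3
3) -3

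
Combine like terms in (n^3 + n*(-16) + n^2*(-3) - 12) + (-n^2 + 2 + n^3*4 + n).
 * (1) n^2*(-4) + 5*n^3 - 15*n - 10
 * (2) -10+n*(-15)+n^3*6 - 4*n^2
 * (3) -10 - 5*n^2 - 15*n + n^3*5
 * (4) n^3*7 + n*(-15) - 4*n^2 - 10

Adding the polynomials and combining like terms:
(n^3 + n*(-16) + n^2*(-3) - 12) + (-n^2 + 2 + n^3*4 + n)
= n^2*(-4) + 5*n^3 - 15*n - 10
1) n^2*(-4) + 5*n^3 - 15*n - 10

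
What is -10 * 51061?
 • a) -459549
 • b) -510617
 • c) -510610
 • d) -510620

-10 * 51061 = -510610
c) -510610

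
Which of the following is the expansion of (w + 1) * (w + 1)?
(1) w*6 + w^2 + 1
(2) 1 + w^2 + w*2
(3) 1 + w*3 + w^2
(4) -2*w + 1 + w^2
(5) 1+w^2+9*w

Expanding (w + 1) * (w + 1):
= 1 + w^2 + w*2
2) 1 + w^2 + w*2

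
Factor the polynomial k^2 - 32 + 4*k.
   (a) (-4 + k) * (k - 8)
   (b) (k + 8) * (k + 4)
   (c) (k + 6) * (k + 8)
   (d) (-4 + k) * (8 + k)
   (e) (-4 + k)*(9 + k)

We need to factor k^2 - 32 + 4*k.
The factored form is (-4 + k) * (8 + k).
d) (-4 + k) * (8 + k)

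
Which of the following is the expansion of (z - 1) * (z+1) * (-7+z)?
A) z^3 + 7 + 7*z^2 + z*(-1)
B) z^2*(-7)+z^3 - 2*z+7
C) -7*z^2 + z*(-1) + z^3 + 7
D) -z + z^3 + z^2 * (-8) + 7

Expanding (z - 1) * (z+1) * (-7+z):
= -7*z^2 + z*(-1) + z^3 + 7
C) -7*z^2 + z*(-1) + z^3 + 7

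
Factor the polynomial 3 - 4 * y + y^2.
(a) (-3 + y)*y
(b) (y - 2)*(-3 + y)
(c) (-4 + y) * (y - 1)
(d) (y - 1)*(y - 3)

We need to factor 3 - 4 * y + y^2.
The factored form is (y - 1)*(y - 3).
d) (y - 1)*(y - 3)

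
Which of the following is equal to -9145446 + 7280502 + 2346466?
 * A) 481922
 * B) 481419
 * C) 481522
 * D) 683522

First: -9145446 + 7280502 = -1864944
Then: -1864944 + 2346466 = 481522
C) 481522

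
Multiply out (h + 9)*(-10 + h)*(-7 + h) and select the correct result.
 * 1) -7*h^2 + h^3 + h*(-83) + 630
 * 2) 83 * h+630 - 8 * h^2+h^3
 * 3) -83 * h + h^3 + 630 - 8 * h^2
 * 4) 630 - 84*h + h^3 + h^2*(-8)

Expanding (h + 9)*(-10 + h)*(-7 + h):
= -83 * h + h^3 + 630 - 8 * h^2
3) -83 * h + h^3 + 630 - 8 * h^2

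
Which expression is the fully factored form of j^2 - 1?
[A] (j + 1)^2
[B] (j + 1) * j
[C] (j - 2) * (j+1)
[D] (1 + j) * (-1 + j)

We need to factor j^2 - 1.
The factored form is (1 + j) * (-1 + j).
D) (1 + j) * (-1 + j)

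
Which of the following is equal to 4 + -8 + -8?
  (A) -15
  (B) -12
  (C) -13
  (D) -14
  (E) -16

First: 4 + -8 = -4
Then: -4 + -8 = -12
B) -12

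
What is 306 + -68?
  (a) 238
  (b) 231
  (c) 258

306 + -68 = 238
a) 238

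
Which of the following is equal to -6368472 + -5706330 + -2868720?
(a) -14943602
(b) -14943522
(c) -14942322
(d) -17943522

First: -6368472 + -5706330 = -12074802
Then: -12074802 + -2868720 = -14943522
b) -14943522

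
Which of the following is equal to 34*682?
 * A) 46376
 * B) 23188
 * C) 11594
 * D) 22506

34 * 682 = 23188
B) 23188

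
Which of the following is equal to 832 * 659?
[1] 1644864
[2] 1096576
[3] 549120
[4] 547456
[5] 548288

832 * 659 = 548288
5) 548288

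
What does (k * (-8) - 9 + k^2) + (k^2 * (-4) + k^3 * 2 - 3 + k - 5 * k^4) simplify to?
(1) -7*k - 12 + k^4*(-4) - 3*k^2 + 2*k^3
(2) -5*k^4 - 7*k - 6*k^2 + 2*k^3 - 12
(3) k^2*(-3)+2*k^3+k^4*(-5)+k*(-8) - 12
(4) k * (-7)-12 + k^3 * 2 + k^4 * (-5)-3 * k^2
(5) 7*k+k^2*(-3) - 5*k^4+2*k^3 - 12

Adding the polynomials and combining like terms:
(k*(-8) - 9 + k^2) + (k^2*(-4) + k^3*2 - 3 + k - 5*k^4)
= k * (-7)-12 + k^3 * 2 + k^4 * (-5)-3 * k^2
4) k * (-7)-12 + k^3 * 2 + k^4 * (-5)-3 * k^2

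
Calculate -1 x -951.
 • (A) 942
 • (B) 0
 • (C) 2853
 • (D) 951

-1 * -951 = 951
D) 951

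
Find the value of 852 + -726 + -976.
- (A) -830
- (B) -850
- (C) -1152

First: 852 + -726 = 126
Then: 126 + -976 = -850
B) -850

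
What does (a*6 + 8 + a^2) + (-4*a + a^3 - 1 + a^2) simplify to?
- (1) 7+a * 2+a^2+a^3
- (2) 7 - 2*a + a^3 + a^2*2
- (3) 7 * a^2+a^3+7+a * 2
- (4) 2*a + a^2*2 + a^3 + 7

Adding the polynomials and combining like terms:
(a*6 + 8 + a^2) + (-4*a + a^3 - 1 + a^2)
= 2*a + a^2*2 + a^3 + 7
4) 2*a + a^2*2 + a^3 + 7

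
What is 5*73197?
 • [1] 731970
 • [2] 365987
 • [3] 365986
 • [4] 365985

5 * 73197 = 365985
4) 365985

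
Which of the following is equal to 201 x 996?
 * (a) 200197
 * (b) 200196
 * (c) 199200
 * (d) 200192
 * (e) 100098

201 * 996 = 200196
b) 200196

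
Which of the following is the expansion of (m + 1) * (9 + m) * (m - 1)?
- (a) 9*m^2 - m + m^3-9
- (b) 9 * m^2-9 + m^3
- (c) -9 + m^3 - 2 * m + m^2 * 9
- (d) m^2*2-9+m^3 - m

Expanding (m + 1) * (9 + m) * (m - 1):
= 9*m^2 - m + m^3-9
a) 9*m^2 - m + m^3-9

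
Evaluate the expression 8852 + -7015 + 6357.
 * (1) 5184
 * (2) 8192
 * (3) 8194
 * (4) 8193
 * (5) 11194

First: 8852 + -7015 = 1837
Then: 1837 + 6357 = 8194
3) 8194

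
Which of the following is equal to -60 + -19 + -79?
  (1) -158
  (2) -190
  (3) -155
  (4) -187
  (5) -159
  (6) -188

First: -60 + -19 = -79
Then: -79 + -79 = -158
1) -158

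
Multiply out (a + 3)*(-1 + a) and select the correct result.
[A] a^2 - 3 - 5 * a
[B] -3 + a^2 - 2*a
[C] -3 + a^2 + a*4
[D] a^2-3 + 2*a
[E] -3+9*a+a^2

Expanding (a + 3)*(-1 + a):
= a^2-3 + 2*a
D) a^2-3 + 2*a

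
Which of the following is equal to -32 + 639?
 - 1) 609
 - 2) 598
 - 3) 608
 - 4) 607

-32 + 639 = 607
4) 607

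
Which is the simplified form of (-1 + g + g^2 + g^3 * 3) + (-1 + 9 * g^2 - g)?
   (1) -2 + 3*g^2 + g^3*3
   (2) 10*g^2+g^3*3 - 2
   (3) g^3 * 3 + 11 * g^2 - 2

Adding the polynomials and combining like terms:
(-1 + g + g^2 + g^3*3) + (-1 + 9*g^2 - g)
= 10*g^2+g^3*3 - 2
2) 10*g^2+g^3*3 - 2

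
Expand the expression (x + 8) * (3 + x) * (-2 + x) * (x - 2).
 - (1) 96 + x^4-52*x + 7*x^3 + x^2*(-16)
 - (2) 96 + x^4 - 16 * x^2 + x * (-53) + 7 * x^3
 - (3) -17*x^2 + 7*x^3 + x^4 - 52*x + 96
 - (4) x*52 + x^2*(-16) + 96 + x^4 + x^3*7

Expanding (x + 8) * (3 + x) * (-2 + x) * (x - 2):
= 96 + x^4-52*x + 7*x^3 + x^2*(-16)
1) 96 + x^4-52*x + 7*x^3 + x^2*(-16)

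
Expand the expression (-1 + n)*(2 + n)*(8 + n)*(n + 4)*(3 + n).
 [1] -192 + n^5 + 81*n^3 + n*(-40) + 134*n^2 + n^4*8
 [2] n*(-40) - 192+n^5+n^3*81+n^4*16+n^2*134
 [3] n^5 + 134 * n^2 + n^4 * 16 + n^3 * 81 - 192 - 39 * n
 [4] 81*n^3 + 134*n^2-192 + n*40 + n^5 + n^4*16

Expanding (-1 + n)*(2 + n)*(8 + n)*(n + 4)*(3 + n):
= n*(-40) - 192+n^5+n^3*81+n^4*16+n^2*134
2) n*(-40) - 192+n^5+n^3*81+n^4*16+n^2*134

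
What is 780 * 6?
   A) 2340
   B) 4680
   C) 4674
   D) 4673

780 * 6 = 4680
B) 4680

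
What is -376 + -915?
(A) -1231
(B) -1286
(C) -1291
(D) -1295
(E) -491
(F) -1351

-376 + -915 = -1291
C) -1291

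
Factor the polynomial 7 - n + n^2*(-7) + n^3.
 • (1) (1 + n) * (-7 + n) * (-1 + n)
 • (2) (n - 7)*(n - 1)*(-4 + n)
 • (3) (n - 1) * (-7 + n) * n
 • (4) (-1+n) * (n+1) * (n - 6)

We need to factor 7 - n + n^2*(-7) + n^3.
The factored form is (1 + n) * (-7 + n) * (-1 + n).
1) (1 + n) * (-7 + n) * (-1 + n)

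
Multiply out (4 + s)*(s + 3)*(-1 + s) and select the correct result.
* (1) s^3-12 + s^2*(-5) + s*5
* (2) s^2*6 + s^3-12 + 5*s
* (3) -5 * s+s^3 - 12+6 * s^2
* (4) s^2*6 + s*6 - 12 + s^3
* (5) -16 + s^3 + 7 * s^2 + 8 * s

Expanding (4 + s)*(s + 3)*(-1 + s):
= s^2*6 + s^3-12 + 5*s
2) s^2*6 + s^3-12 + 5*s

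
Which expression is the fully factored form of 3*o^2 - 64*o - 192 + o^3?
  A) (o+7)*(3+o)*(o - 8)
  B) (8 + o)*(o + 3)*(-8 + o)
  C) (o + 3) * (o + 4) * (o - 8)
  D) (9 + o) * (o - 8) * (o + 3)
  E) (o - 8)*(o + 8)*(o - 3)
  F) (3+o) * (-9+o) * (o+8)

We need to factor 3*o^2 - 64*o - 192 + o^3.
The factored form is (8 + o)*(o + 3)*(-8 + o).
B) (8 + o)*(o + 3)*(-8 + o)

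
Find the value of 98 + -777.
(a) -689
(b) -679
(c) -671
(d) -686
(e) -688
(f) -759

98 + -777 = -679
b) -679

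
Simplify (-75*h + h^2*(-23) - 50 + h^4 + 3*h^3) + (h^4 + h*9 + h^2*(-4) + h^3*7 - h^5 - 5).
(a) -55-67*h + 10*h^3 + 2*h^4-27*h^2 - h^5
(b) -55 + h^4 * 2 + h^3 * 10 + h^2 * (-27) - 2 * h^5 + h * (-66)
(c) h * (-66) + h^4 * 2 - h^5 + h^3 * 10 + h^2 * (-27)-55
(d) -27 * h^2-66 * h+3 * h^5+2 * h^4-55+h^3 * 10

Adding the polynomials and combining like terms:
(-75*h + h^2*(-23) - 50 + h^4 + 3*h^3) + (h^4 + h*9 + h^2*(-4) + h^3*7 - h^5 - 5)
= h * (-66) + h^4 * 2 - h^5 + h^3 * 10 + h^2 * (-27)-55
c) h * (-66) + h^4 * 2 - h^5 + h^3 * 10 + h^2 * (-27)-55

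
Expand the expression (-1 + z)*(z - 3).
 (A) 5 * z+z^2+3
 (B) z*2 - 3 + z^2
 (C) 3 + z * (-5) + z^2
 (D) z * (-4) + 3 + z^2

Expanding (-1 + z)*(z - 3):
= z * (-4) + 3 + z^2
D) z * (-4) + 3 + z^2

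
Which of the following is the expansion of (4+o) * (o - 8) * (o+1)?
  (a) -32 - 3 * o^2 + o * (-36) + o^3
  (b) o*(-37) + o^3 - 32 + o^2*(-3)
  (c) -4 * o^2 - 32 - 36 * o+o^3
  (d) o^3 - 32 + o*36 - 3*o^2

Expanding (4+o) * (o - 8) * (o+1):
= -32 - 3 * o^2 + o * (-36) + o^3
a) -32 - 3 * o^2 + o * (-36) + o^3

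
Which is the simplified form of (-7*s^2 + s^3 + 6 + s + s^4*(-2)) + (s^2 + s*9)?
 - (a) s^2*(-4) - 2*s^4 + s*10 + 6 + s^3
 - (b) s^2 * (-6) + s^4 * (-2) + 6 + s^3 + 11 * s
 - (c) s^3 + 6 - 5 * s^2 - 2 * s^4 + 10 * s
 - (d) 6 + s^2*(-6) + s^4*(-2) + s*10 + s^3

Adding the polynomials and combining like terms:
(-7*s^2 + s^3 + 6 + s + s^4*(-2)) + (s^2 + s*9)
= 6 + s^2*(-6) + s^4*(-2) + s*10 + s^3
d) 6 + s^2*(-6) + s^4*(-2) + s*10 + s^3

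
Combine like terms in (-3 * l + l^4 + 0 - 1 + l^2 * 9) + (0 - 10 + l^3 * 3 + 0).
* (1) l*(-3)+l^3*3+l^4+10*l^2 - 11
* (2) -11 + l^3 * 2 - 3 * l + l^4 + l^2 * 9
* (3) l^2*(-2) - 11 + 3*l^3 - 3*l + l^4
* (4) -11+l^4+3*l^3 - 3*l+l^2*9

Adding the polynomials and combining like terms:
(-3*l + l^4 + 0 - 1 + l^2*9) + (0 - 10 + l^3*3 + 0)
= -11+l^4+3*l^3 - 3*l+l^2*9
4) -11+l^4+3*l^3 - 3*l+l^2*9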